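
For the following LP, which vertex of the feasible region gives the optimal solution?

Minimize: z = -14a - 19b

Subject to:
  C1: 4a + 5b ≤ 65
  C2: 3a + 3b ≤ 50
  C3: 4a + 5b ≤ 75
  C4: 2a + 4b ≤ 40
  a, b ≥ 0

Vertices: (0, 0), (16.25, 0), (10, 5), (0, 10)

Evaluate the objective at each vertex of the feasible region:
  z(0, 0) = 0
  z(16.25, 0) = -227.5
  z(10, 5) = -235  ←
  z(0, 10) = -190
The minimum is at a = 10, b = 5.

(10, 5)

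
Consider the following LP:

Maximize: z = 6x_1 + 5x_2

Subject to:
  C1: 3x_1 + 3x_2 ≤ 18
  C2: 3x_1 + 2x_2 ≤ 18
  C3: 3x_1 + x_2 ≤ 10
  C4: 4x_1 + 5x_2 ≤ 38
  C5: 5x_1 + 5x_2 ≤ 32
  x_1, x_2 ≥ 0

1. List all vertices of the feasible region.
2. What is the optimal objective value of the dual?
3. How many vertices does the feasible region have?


1. (0, 0), (3.333, 0), (2, 4), (0, 6)
2. 32
3. 4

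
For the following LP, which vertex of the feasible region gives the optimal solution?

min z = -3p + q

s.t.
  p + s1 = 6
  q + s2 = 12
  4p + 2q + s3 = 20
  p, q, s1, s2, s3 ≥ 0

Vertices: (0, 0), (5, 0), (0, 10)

Evaluate the objective at each vertex of the feasible region:
  z(0, 0) = 0
  z(5, 0) = -15  ←
  z(0, 10) = 10
The minimum is at p = 5, q = 0.

(5, 0)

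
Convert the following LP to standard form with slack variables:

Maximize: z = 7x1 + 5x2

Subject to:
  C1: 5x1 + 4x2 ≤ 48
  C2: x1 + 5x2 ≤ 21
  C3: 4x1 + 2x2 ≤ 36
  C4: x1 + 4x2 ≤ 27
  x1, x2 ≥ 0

max z = 7x1 + 5x2

s.t.
  5x1 + 4x2 + s1 = 48
  x1 + 5x2 + s2 = 21
  4x1 + 2x2 + s3 = 36
  x1 + 4x2 + s4 = 27
  x1, x2, s1, s2, s3, s4 ≥ 0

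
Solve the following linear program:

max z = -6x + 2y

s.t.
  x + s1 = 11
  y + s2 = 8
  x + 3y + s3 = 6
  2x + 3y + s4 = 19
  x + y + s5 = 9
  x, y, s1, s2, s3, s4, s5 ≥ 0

Evaluate the objective at each vertex of the feasible region:
  z(0, 0) = 0
  z(6, 0) = -36
  z(0, 2) = 4  ←
The maximum is at x = 0, y = 2.

x = 0, y = 2, z = 4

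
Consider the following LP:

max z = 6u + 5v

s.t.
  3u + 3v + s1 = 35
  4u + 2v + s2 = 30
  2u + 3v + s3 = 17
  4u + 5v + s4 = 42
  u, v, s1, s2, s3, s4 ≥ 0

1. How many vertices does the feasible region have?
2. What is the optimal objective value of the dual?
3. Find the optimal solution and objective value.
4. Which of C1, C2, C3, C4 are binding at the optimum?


1. 4
2. 47
3. u = 7, v = 1, z = 47
4. C2, C3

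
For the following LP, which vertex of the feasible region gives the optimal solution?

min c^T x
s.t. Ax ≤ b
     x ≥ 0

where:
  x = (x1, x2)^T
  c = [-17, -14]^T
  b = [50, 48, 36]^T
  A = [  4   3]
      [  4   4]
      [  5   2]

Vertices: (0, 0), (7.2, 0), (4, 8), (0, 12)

Evaluate the objective at each vertex of the feasible region:
  z(0, 0) = 0
  z(7.2, 0) = -122.4
  z(4, 8) = -180  ←
  z(0, 12) = -168
The minimum is at x1 = 4, x2 = 8.

(4, 8)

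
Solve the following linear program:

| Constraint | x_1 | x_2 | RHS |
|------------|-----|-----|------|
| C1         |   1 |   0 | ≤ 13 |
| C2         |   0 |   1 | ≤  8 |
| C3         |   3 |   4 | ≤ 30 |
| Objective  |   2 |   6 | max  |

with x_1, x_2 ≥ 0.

Evaluate the objective at each vertex of the feasible region:
  z(0, 0) = 0
  z(10, 0) = 20
  z(0, 7.5) = 45  ←
The maximum is at x_1 = 0, x_2 = 7.5.

x_1 = 0, x_2 = 7.5, z = 45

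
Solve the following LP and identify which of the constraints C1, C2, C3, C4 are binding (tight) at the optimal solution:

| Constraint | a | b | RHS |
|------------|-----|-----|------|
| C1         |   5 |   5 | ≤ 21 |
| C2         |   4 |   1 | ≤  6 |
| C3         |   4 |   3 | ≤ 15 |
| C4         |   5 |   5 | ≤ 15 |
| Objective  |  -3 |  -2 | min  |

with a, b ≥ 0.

At a = 1, b = 2, compute slack b - a·x for each constraint:
  C1: 21 − 15 = 6  (slack)
  C2: 6 − 6 = 0  (binding)
  C3: 15 − 10 = 5  (slack)
  C4: 15 − 15 = 0  (binding)

Optimal: a = 1, b = 2
Binding: C2, C4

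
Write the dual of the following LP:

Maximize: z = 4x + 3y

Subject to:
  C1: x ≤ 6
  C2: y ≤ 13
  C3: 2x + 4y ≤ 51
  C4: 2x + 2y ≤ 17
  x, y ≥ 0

Primal max cᵀx s.t. Ax ≤ b, x ≥ 0  →  Dual min bᵀy s.t. Aᵀy ≥ c, y ≥ 0.

Minimize: z = 6y1 + 13y2 + 51y3 + 17y4

Subject to:
  y1 + 2y3 + 2y4 ≥ 4
  y2 + 4y3 + 2y4 ≥ 3
  y1, y2, y3, y4 ≥ 0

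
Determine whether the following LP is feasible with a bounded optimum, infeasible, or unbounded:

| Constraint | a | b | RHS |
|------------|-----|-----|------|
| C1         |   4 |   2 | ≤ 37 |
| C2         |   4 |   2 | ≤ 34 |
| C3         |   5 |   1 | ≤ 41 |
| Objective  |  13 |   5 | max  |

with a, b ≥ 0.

Feasible with a bounded optimal solution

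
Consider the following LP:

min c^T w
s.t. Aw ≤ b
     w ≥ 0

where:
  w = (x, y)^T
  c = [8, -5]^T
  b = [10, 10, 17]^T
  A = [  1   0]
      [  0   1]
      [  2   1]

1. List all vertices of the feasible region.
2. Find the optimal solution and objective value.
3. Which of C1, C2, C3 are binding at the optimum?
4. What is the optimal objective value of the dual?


1. (0, 0), (8.5, 0), (3.5, 10), (0, 10)
2. x = 0, y = 10, z = -50
3. C2
4. -50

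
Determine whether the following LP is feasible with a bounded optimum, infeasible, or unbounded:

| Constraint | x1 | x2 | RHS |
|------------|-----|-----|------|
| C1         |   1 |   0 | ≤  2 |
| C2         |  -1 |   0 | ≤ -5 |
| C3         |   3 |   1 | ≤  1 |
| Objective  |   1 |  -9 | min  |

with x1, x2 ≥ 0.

Infeasible (no feasible solution exists)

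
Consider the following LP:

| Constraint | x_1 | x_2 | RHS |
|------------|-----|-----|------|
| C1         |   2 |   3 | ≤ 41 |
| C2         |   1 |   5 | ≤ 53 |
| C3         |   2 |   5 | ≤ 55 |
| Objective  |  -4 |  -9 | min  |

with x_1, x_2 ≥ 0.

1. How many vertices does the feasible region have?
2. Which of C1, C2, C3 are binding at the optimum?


1. 5
2. C1, C3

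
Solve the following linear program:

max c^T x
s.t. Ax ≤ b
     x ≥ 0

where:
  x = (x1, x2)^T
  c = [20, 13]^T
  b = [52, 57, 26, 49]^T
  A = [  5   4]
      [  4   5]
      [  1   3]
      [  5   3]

Evaluate the objective at each vertex of the feasible region:
  z(0, 0) = 0
  z(9.8, 0) = 196
  z(8, 3) = 199  ←
  z(4.727, 7.091) = 186.7
  z(0, 8.667) = 112.7
The maximum is at x1 = 8, x2 = 3.

x1 = 8, x2 = 3, z = 199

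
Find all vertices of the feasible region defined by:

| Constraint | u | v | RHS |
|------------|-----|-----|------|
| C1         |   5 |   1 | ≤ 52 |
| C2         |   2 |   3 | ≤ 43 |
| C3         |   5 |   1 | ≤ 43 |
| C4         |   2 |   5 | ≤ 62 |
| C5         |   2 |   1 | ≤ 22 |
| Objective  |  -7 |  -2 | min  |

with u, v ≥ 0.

(0, 0), (8.6, 0), (7, 8), (6, 10), (0, 12.4)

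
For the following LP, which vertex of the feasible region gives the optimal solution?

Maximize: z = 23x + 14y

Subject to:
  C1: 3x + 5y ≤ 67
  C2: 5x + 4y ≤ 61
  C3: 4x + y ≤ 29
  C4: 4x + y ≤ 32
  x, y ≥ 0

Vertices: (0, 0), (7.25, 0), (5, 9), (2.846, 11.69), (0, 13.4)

Evaluate the objective at each vertex of the feasible region:
  z(0, 0) = 0
  z(7.25, 0) = 166.8
  z(5, 9) = 241  ←
  z(2.846, 11.69) = 229.2
  z(0, 13.4) = 187.6
The maximum is at x = 5, y = 9.

(5, 9)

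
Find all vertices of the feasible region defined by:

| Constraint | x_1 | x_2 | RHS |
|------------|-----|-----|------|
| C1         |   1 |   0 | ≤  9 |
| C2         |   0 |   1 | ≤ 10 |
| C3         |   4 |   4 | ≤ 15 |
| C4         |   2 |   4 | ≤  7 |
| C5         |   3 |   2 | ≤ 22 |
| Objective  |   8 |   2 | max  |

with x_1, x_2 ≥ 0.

(0, 0), (3.5, 0), (0, 1.75)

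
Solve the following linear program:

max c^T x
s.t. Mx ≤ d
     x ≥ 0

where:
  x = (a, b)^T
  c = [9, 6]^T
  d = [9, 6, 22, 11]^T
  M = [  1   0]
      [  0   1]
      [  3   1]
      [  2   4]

Evaluate the objective at each vertex of the feasible region:
  z(0, 0) = 0
  z(5.5, 0) = 49.5  ←
  z(0, 2.75) = 16.5
The maximum is at a = 5.5, b = 0.

a = 5.5, b = 0, z = 49.5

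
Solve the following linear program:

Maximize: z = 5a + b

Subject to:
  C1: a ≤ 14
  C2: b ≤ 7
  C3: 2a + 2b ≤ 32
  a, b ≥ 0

Evaluate the objective at each vertex of the feasible region:
  z(0, 0) = 0
  z(14, 0) = 70
  z(14, 2) = 72  ←
  z(9, 7) = 52
  z(0, 7) = 7
The maximum is at a = 14, b = 2.

a = 14, b = 2, z = 72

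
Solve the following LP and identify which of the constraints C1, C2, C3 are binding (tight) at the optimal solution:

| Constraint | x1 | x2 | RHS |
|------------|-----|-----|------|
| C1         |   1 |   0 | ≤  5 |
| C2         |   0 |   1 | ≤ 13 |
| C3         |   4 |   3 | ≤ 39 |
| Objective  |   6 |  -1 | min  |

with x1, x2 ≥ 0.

At x1 = 0, x2 = 13, compute slack b - a·x for each constraint:
  C1: 5 − 0 = 5  (slack)
  C2: 13 − 13 = 0  (binding)
  C3: 39 − 39 = 0  (binding)

Optimal: x1 = 0, x2 = 13
Binding: C2, C3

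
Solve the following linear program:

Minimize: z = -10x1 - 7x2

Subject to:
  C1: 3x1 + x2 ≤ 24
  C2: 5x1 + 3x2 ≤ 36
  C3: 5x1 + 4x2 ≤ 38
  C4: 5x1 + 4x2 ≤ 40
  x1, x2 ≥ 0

Evaluate the objective at each vertex of the feasible region:
  z(0, 0) = 0
  z(7.2, 0) = -72
  z(6, 2) = -74  ←
  z(0, 9.5) = -66.5
The minimum is at x1 = 6, x2 = 2.

x1 = 6, x2 = 2, z = -74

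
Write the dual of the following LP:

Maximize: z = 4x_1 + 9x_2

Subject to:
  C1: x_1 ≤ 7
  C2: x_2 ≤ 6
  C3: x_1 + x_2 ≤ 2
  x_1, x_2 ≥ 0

Primal max cᵀx s.t. Ax ≤ b, x ≥ 0  →  Dual min bᵀy s.t. Aᵀy ≥ c, y ≥ 0.

Minimize: z = 7y1 + 6y2 + 2y3

Subject to:
  y1 + y3 ≥ 4
  y2 + y3 ≥ 9
  y1, y2, y3 ≥ 0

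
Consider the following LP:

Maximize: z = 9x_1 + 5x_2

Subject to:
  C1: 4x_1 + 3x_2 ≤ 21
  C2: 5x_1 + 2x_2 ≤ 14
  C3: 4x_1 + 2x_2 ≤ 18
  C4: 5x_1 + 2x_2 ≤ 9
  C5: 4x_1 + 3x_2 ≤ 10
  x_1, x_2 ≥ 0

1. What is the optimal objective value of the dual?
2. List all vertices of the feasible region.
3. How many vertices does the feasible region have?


1. 19
2. (0, 0), (1.8, 0), (1, 2), (0, 3.333)
3. 4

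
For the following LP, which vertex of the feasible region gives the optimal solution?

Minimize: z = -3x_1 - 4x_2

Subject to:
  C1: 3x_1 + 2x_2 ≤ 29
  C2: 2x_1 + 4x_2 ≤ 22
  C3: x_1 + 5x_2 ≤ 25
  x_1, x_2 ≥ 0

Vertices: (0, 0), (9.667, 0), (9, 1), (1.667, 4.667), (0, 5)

Evaluate the objective at each vertex of the feasible region:
  z(0, 0) = 0
  z(9.667, 0) = -29
  z(9, 1) = -31  ←
  z(1.667, 4.667) = -23.67
  z(0, 5) = -20
The minimum is at x_1 = 9, x_2 = 1.

(9, 1)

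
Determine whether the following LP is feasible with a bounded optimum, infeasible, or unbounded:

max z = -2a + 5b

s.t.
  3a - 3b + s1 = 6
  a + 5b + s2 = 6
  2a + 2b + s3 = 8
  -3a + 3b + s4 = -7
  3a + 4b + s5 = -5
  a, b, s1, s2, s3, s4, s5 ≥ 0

Infeasible (no feasible solution exists)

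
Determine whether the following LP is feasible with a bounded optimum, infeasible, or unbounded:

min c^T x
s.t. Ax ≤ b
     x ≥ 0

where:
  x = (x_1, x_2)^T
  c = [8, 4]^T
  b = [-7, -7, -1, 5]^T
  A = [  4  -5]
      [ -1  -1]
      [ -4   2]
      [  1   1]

Infeasible (no feasible solution exists)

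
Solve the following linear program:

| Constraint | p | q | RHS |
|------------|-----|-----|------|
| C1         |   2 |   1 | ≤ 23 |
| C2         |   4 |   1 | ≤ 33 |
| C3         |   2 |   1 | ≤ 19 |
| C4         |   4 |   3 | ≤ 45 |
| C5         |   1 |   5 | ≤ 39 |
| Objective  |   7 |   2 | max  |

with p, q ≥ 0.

Evaluate the objective at each vertex of the feasible region:
  z(0, 0) = 0
  z(8.25, 0) = 57.75
  z(7, 5) = 59  ←
  z(6.222, 6.556) = 56.67
  z(0, 7.8) = 15.6
The maximum is at p = 7, q = 5.

p = 7, q = 5, z = 59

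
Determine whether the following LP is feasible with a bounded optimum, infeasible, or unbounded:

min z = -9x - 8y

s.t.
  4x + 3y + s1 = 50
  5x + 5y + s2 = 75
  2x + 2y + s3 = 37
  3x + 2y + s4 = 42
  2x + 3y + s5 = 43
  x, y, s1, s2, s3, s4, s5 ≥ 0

Feasible with a bounded optimal solution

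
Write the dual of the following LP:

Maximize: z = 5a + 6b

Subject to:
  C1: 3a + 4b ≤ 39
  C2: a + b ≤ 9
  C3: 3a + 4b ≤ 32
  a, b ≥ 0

Primal max cᵀx s.t. Ax ≤ b, x ≥ 0  →  Dual min bᵀy s.t. Aᵀy ≥ c, y ≥ 0.

Minimize: z = 39y1 + 9y2 + 32y3

Subject to:
  3y1 + y2 + 3y3 ≥ 5
  4y1 + y2 + 4y3 ≥ 6
  y1, y2, y3 ≥ 0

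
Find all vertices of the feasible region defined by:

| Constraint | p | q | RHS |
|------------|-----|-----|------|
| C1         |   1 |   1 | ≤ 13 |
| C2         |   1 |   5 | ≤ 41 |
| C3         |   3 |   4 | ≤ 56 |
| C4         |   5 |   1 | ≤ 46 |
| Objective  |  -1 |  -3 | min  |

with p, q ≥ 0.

(0, 0), (9.2, 0), (8.25, 4.75), (6, 7), (0, 8.2)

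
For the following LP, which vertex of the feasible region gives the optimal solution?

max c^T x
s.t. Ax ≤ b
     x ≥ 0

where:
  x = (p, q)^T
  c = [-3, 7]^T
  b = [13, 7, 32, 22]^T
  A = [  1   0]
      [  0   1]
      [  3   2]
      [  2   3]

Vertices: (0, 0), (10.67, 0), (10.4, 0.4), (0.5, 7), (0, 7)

Evaluate the objective at each vertex of the feasible region:
  z(0, 0) = 0
  z(10.67, 0) = -32
  z(10.4, 0.4) = -28.4
  z(0.5, 7) = 47.5
  z(0, 7) = 49  ←
The maximum is at p = 0, q = 7.

(0, 7)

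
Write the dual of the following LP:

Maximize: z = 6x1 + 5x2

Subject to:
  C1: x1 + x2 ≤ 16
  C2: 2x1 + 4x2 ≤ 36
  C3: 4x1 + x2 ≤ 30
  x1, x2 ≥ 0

Primal max cᵀx s.t. Ax ≤ b, x ≥ 0  →  Dual min bᵀy s.t. Aᵀy ≥ c, y ≥ 0.

Minimize: z = 16y1 + 36y2 + 30y3

Subject to:
  y1 + 2y2 + 4y3 ≥ 6
  y1 + 4y2 + y3 ≥ 5
  y1, y2, y3 ≥ 0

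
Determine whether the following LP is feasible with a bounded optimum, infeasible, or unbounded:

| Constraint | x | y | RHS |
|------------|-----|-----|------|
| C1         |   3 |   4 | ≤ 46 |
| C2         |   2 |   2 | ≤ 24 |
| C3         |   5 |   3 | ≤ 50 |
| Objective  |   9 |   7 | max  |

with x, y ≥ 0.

Feasible with a bounded optimal solution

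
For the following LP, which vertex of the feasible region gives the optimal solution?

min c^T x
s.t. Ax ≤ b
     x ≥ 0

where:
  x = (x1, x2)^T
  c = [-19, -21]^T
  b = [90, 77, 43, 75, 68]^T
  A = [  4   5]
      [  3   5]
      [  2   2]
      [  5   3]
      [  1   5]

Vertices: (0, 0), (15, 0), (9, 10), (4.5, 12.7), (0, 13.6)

Evaluate the objective at each vertex of the feasible region:
  z(0, 0) = 0
  z(15, 0) = -285
  z(9, 10) = -381  ←
  z(4.5, 12.7) = -352.2
  z(0, 13.6) = -285.6
The minimum is at x1 = 9, x2 = 10.

(9, 10)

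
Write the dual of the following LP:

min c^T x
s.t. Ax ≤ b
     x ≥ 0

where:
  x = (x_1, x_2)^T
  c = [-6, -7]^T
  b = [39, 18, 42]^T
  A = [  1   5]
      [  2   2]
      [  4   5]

Primal min cᵀx s.t. Ax ≤ b, x ≥ 0  →  Dual max −bᵀy s.t. Aᵀy ≥ −c, y ≥ 0.

Maximize: z = -39y1 - 18y2 - 42y3

Subject to:
  y1 + 2y2 + 4y3 ≥ 6
  5y1 + 2y2 + 5y3 ≥ 7
  y1, y2, y3 ≥ 0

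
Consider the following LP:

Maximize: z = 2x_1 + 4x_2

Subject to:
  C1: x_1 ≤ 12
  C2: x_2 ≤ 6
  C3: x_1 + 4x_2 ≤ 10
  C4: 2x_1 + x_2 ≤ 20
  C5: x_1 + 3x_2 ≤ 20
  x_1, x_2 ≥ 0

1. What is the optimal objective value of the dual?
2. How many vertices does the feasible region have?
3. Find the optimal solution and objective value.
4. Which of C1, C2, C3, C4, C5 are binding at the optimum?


1. 20
2. 3
3. x_1 = 10, x_2 = 0, z = 20
4. C3, C4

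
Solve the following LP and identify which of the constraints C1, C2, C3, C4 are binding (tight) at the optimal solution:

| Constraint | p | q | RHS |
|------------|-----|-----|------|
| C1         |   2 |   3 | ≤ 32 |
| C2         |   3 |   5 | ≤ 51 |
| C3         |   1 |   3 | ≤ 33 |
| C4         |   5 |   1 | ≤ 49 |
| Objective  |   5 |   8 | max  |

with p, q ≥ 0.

At p = 7, q = 6, compute slack b - a·x for each constraint:
  C1: 32 − 32 = 0  (binding)
  C2: 51 − 51 = 0  (binding)
  C3: 33 − 25 = 8  (slack)
  C4: 49 − 41 = 8  (slack)

Optimal: p = 7, q = 6
Binding: C1, C2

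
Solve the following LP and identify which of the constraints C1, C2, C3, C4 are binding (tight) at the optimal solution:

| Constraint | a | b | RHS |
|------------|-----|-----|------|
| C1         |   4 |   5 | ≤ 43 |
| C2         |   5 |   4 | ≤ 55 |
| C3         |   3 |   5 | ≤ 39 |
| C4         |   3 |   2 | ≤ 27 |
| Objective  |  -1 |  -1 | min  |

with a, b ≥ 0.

At a = 7, b = 3, compute slack b - a·x for each constraint:
  C1: 43 − 43 = 0  (binding)
  C2: 55 − 47 = 8  (slack)
  C3: 39 − 36 = 3  (slack)
  C4: 27 − 27 = 0  (binding)

Optimal: a = 7, b = 3
Binding: C1, C4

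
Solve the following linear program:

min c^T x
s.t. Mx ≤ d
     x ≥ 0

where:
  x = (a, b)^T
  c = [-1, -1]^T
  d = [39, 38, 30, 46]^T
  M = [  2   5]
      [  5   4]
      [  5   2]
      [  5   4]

Evaluate the objective at each vertex of the feasible region:
  z(0, 0) = 0
  z(6, 0) = -6
  z(4.4, 4) = -8.4
  z(2, 7) = -9  ←
  z(0, 7.8) = -7.8
The minimum is at a = 2, b = 7.

a = 2, b = 7, z = -9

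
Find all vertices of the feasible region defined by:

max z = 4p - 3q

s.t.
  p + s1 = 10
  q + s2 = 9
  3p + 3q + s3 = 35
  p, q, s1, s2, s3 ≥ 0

(0, 0), (10, 0), (10, 1.667), (2.667, 9), (0, 9)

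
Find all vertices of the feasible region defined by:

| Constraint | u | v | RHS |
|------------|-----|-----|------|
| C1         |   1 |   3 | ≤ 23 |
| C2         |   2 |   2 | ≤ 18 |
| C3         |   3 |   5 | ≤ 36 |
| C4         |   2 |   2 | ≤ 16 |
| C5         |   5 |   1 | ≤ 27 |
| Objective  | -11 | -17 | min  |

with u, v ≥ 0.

(0, 0), (5.4, 0), (4.75, 3.25), (2, 6), (0, 7.2)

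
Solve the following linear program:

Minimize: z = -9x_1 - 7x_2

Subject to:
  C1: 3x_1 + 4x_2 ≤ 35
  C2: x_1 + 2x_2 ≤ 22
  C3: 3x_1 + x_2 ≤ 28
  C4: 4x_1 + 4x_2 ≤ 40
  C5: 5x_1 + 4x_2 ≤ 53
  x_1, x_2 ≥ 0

Evaluate the objective at each vertex of the feasible region:
  z(0, 0) = 0
  z(9.333, 0) = -84
  z(9, 1) = -88  ←
  z(5, 5) = -80
  z(0, 8.75) = -61.25
The minimum is at x_1 = 9, x_2 = 1.

x_1 = 9, x_2 = 1, z = -88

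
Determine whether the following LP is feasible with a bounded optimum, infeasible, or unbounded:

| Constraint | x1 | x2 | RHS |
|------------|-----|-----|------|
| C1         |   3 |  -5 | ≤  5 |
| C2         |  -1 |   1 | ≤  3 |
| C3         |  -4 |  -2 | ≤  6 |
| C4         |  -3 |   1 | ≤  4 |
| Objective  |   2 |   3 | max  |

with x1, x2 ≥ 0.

Unbounded (objective can increase without bound)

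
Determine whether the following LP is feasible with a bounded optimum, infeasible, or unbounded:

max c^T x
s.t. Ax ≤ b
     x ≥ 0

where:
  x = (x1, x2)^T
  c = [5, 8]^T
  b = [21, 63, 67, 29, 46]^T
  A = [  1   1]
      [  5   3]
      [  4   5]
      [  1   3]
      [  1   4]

Feasible with a bounded optimal solution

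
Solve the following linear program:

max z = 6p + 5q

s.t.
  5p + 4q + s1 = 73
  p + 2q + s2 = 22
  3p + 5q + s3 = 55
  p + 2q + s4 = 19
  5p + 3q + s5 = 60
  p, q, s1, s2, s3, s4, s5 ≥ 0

Evaluate the objective at each vertex of the feasible region:
  z(0, 0) = 0
  z(12, 0) = 72
  z(9, 5) = 79  ←
  z(0, 9.5) = 47.5
The maximum is at p = 9, q = 5.

p = 9, q = 5, z = 79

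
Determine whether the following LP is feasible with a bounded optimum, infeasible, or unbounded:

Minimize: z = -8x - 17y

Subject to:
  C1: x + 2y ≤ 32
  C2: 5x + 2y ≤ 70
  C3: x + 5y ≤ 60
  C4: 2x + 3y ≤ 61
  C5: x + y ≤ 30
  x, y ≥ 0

Feasible with a bounded optimal solution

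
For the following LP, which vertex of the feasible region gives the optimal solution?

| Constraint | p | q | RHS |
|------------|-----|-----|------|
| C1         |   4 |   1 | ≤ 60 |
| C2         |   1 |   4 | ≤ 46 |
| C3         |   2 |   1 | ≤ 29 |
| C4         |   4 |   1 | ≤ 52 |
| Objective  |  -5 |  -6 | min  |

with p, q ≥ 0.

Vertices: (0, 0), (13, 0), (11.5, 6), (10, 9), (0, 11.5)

Evaluate the objective at each vertex of the feasible region:
  z(0, 0) = 0
  z(13, 0) = -65
  z(11.5, 6) = -93.5
  z(10, 9) = -104  ←
  z(0, 11.5) = -69
The minimum is at p = 10, q = 9.

(10, 9)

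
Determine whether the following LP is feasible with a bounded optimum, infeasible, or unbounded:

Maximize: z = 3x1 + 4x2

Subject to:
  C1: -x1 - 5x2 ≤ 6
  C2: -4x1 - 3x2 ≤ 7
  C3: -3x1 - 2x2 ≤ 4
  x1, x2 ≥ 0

Unbounded (objective can increase without bound)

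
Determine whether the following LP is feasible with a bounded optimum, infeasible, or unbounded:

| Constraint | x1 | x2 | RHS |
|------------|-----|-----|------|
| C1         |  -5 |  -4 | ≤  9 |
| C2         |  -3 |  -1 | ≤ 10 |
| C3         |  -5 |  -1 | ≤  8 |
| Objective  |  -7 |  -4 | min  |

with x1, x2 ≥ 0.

Unbounded (objective can decrease without bound)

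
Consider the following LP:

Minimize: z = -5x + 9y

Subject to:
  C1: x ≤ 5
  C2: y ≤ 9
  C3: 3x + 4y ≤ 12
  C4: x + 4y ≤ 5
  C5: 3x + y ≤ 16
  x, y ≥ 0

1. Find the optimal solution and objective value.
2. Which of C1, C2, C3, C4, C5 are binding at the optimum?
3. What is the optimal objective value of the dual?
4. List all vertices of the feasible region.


1. x = 4, y = 0, z = -20
2. C3
3. -20
4. (0, 0), (4, 0), (3.5, 0.375), (0, 1.25)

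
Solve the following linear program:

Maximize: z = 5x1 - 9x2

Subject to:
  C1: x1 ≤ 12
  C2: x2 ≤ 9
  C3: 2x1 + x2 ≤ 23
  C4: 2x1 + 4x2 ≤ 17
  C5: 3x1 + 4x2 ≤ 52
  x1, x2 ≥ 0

Evaluate the objective at each vertex of the feasible region:
  z(0, 0) = 0
  z(8.5, 0) = 42.5  ←
  z(0, 4.25) = -38.25
The maximum is at x1 = 8.5, x2 = 0.

x1 = 8.5, x2 = 0, z = 42.5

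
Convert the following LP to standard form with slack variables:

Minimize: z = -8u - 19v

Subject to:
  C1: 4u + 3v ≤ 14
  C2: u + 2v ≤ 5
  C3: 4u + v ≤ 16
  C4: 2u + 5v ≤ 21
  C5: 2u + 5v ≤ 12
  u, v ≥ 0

min z = -8u - 19v

s.t.
  4u + 3v + s1 = 14
  u + 2v + s2 = 5
  4u + v + s3 = 16
  2u + 5v + s4 = 21
  2u + 5v + s5 = 12
  u, v, s1, s2, s3, s4, s5 ≥ 0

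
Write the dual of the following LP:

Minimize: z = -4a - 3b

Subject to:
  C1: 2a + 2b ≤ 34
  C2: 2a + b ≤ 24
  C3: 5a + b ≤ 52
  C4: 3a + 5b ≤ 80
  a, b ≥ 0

Primal min cᵀx s.t. Ax ≤ b, x ≥ 0  →  Dual max −bᵀy s.t. Aᵀy ≥ −c, y ≥ 0.

Maximize: z = -34y1 - 24y2 - 52y3 - 80y4

Subject to:
  2y1 + 2y2 + 5y3 + 3y4 ≥ 4
  2y1 + y2 + y3 + 5y4 ≥ 3
  y1, y2, y3, y4 ≥ 0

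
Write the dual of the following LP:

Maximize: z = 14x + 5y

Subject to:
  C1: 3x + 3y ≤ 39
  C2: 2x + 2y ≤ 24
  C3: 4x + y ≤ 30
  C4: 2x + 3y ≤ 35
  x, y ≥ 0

Primal max cᵀx s.t. Ax ≤ b, x ≥ 0  →  Dual min bᵀy s.t. Aᵀy ≥ c, y ≥ 0.

Minimize: z = 39y1 + 24y2 + 30y3 + 35y4

Subject to:
  3y1 + 2y2 + 4y3 + 2y4 ≥ 14
  3y1 + 2y2 + y3 + 3y4 ≥ 5
  y1, y2, y3, y4 ≥ 0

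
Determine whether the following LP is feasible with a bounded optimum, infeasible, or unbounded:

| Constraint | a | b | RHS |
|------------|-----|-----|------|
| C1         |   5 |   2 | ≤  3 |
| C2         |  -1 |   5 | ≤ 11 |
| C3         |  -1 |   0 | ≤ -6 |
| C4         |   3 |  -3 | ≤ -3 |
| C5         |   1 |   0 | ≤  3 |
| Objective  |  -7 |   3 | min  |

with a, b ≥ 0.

Infeasible (no feasible solution exists)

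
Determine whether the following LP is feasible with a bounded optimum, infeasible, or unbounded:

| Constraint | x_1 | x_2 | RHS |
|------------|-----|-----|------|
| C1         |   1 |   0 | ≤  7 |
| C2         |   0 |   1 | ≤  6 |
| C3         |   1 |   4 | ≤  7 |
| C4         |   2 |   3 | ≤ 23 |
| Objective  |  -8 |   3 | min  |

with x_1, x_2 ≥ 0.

Feasible with a bounded optimal solution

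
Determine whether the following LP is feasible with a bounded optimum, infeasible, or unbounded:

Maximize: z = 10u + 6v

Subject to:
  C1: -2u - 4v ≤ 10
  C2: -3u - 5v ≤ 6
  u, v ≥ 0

Unbounded (objective can increase without bound)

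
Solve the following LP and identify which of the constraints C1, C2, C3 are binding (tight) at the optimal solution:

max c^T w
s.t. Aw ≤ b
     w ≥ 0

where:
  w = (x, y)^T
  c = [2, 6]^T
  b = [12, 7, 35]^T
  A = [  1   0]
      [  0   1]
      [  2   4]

At x = 3.5, y = 7, compute slack b - a·x for each constraint:
  C1: 12 − 3.5 = 8.5  (slack)
  C2: 7 − 7 = 0  (binding)
  C3: 35 − 35 = 0  (binding)

Optimal: x = 3.5, y = 7
Binding: C2, C3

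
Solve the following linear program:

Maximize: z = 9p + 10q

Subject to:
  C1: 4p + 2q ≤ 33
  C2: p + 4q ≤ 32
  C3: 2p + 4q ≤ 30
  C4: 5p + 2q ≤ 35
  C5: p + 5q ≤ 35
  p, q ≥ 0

Evaluate the objective at each vertex of the feasible region:
  z(0, 0) = 0
  z(7, 0) = 63
  z(5, 5) = 95  ←
  z(1.667, 6.667) = 81.67
  z(0, 7) = 70
The maximum is at p = 5, q = 5.

p = 5, q = 5, z = 95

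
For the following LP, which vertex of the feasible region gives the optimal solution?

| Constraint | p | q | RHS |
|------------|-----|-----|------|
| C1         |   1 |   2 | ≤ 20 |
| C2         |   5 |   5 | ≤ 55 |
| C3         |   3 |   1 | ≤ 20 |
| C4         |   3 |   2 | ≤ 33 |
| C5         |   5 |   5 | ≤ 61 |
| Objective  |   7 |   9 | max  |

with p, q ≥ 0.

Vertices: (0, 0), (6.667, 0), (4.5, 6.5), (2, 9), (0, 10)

Evaluate the objective at each vertex of the feasible region:
  z(0, 0) = 0
  z(6.667, 0) = 46.67
  z(4.5, 6.5) = 90
  z(2, 9) = 95  ←
  z(0, 10) = 90
The maximum is at p = 2, q = 9.

(2, 9)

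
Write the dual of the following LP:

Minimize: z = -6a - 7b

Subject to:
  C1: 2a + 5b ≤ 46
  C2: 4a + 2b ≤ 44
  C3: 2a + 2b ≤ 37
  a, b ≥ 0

Primal min cᵀx s.t. Ax ≤ b, x ≥ 0  →  Dual max −bᵀy s.t. Aᵀy ≥ −c, y ≥ 0.

Maximize: z = -46y1 - 44y2 - 37y3

Subject to:
  2y1 + 4y2 + 2y3 ≥ 6
  5y1 + 2y2 + 2y3 ≥ 7
  y1, y2, y3 ≥ 0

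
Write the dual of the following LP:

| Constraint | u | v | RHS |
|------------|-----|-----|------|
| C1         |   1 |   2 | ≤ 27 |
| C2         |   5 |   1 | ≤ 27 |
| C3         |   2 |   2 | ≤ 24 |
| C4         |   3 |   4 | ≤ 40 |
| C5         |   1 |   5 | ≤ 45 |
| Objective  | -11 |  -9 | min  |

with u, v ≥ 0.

Primal min cᵀx s.t. Ax ≤ b, x ≥ 0  →  Dual max −bᵀy s.t. Aᵀy ≥ −c, y ≥ 0.

Maximize: z = -27y1 - 27y2 - 24y3 - 40y4 - 45y5

Subject to:
  y1 + 5y2 + 2y3 + 3y4 + y5 ≥ 11
  2y1 + y2 + 2y3 + 4y4 + 5y5 ≥ 9
  y1, y2, y3, y4, y5 ≥ 0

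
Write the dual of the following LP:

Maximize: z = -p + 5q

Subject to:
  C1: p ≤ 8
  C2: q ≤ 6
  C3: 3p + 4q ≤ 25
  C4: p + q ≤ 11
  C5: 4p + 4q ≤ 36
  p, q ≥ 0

Primal max cᵀx s.t. Ax ≤ b, x ≥ 0  →  Dual min bᵀy s.t. Aᵀy ≥ c, y ≥ 0.

Minimize: z = 8y1 + 6y2 + 25y3 + 11y4 + 36y5

Subject to:
  y1 + 3y3 + y4 + 4y5 ≥ -1
  y2 + 4y3 + y4 + 4y5 ≥ 5
  y1, y2, y3, y4, y5 ≥ 0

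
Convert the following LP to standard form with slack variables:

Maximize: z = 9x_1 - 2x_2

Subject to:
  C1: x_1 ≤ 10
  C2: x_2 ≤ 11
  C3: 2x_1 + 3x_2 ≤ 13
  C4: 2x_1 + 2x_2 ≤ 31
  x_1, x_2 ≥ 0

max z = 9x_1 - 2x_2

s.t.
  x_1 + s1 = 10
  x_2 + s2 = 11
  2x_1 + 3x_2 + s3 = 13
  2x_1 + 2x_2 + s4 = 31
  x_1, x_2, s1, s2, s3, s4 ≥ 0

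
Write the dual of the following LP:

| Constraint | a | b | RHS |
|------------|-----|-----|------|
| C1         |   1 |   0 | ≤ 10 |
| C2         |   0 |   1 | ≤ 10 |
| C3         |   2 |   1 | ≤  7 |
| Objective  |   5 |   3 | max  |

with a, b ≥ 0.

Primal max cᵀx s.t. Ax ≤ b, x ≥ 0  →  Dual min bᵀy s.t. Aᵀy ≥ c, y ≥ 0.

Minimize: z = 10y1 + 10y2 + 7y3

Subject to:
  y1 + 2y3 ≥ 5
  y2 + y3 ≥ 3
  y1, y2, y3 ≥ 0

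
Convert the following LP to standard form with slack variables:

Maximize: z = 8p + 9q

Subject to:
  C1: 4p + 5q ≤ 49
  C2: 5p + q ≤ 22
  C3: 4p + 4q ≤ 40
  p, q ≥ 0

max z = 8p + 9q

s.t.
  4p + 5q + s1 = 49
  5p + q + s2 = 22
  4p + 4q + s3 = 40
  p, q, s1, s2, s3 ≥ 0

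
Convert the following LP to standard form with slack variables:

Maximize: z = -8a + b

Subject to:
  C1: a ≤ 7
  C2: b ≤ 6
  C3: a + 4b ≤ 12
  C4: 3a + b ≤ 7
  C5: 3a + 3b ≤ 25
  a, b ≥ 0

max z = -8a + b

s.t.
  a + s1 = 7
  b + s2 = 6
  a + 4b + s3 = 12
  3a + b + s4 = 7
  3a + 3b + s5 = 25
  a, b, s1, s2, s3, s4, s5 ≥ 0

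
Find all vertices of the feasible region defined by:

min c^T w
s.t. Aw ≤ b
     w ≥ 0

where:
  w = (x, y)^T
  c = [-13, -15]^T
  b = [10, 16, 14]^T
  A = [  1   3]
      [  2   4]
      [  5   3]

(0, 0), (2.8, 0), (1, 3), (0, 3.333)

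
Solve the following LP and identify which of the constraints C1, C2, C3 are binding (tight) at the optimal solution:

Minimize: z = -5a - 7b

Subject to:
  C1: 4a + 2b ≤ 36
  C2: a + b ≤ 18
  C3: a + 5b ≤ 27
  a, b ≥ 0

At a = 7, b = 4, compute slack b - a·x for each constraint:
  C1: 36 − 36 = 0  (binding)
  C2: 18 − 11 = 7  (slack)
  C3: 27 − 27 = 0  (binding)

Optimal: a = 7, b = 4
Binding: C1, C3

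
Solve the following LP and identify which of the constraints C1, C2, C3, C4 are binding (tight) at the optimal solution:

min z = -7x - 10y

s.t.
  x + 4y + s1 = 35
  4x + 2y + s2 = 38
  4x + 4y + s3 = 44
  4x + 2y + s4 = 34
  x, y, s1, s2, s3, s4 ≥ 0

At x = 3, y = 8, compute slack b - a·x for each constraint:
  C1: 35 − 35 = 0  (binding)
  C2: 38 − 28 = 10  (slack)
  C3: 44 − 44 = 0  (binding)
  C4: 34 − 28 = 6  (slack)

Optimal: x = 3, y = 8
Binding: C1, C3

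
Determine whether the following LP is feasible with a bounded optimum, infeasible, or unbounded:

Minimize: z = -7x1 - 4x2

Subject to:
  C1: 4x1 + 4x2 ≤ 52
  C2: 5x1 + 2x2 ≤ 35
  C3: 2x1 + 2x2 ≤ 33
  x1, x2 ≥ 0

Feasible with a bounded optimal solution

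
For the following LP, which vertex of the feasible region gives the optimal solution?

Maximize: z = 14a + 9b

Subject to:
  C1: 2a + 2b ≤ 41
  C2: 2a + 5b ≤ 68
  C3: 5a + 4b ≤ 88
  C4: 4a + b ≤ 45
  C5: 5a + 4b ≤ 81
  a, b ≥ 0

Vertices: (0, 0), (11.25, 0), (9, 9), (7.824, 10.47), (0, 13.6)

Evaluate the objective at each vertex of the feasible region:
  z(0, 0) = 0
  z(11.25, 0) = 157.5
  z(9, 9) = 207  ←
  z(7.824, 10.47) = 203.8
  z(0, 13.6) = 122.4
The maximum is at a = 9, b = 9.

(9, 9)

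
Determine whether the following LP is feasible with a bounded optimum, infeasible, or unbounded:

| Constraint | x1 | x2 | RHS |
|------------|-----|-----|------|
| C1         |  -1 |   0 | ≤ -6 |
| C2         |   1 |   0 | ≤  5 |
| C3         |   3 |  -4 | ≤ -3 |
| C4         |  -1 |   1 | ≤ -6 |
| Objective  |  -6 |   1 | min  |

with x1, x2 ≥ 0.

Infeasible (no feasible solution exists)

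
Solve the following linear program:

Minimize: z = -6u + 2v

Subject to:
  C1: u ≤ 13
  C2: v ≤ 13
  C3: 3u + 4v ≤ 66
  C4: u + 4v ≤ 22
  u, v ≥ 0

Evaluate the objective at each vertex of the feasible region:
  z(0, 0) = 0
  z(13, 0) = -78  ←
  z(13, 2.25) = -73.5
  z(0, 5.5) = 11
The minimum is at u = 13, v = 0.

u = 13, v = 0, z = -78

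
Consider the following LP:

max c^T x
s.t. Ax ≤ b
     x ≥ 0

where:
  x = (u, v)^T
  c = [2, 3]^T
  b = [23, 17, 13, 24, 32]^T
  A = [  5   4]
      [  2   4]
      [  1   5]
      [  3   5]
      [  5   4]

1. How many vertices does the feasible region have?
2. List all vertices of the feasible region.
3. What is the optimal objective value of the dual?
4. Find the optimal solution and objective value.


1. 4
2. (0, 0), (4.6, 0), (3, 2), (0, 2.6)
3. 12
4. u = 3, v = 2, z = 12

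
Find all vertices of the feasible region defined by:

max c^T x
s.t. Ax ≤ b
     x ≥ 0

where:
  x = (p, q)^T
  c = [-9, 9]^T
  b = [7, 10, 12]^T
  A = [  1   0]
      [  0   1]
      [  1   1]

(0, 0), (7, 0), (7, 5), (2, 10), (0, 10)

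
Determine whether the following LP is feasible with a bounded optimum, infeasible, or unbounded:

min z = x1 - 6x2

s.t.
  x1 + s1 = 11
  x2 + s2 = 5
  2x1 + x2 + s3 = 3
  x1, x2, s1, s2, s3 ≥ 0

Feasible with a bounded optimal solution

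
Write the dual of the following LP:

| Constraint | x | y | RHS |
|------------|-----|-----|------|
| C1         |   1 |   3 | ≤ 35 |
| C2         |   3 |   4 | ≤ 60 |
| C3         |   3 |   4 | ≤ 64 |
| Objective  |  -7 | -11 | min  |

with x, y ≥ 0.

Primal min cᵀx s.t. Ax ≤ b, x ≥ 0  →  Dual max −bᵀy s.t. Aᵀy ≥ −c, y ≥ 0.

Maximize: z = -35y1 - 60y2 - 64y3

Subject to:
  y1 + 3y2 + 3y3 ≥ 7
  3y1 + 4y2 + 4y3 ≥ 11
  y1, y2, y3 ≥ 0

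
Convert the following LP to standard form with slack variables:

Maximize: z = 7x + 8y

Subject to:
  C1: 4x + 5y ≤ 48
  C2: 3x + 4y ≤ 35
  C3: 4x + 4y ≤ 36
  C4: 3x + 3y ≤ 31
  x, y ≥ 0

max z = 7x + 8y

s.t.
  4x + 5y + s1 = 48
  3x + 4y + s2 = 35
  4x + 4y + s3 = 36
  3x + 3y + s4 = 31
  x, y, s1, s2, s3, s4 ≥ 0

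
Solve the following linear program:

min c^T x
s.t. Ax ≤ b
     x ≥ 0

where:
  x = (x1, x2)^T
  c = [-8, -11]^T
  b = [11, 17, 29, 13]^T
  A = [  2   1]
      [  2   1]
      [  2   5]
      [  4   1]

Evaluate the objective at each vertex of the feasible region:
  z(0, 0) = 0
  z(3.25, 0) = -26
  z(2, 5) = -71  ←
  z(0, 5.8) = -63.8
The minimum is at x1 = 2, x2 = 5.

x1 = 2, x2 = 5, z = -71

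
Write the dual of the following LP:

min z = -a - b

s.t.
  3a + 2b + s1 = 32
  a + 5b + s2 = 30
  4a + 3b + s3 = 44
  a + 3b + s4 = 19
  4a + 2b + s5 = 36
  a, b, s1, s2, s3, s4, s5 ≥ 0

Primal min cᵀx s.t. Ax ≤ b, x ≥ 0  →  Dual max −bᵀy s.t. Aᵀy ≥ −c, y ≥ 0.

Maximize: z = -32y1 - 30y2 - 44y3 - 19y4 - 36y5

Subject to:
  3y1 + y2 + 4y3 + y4 + 4y5 ≥ 1
  2y1 + 5y2 + 3y3 + 3y4 + 2y5 ≥ 1
  y1, y2, y3, y4, y5 ≥ 0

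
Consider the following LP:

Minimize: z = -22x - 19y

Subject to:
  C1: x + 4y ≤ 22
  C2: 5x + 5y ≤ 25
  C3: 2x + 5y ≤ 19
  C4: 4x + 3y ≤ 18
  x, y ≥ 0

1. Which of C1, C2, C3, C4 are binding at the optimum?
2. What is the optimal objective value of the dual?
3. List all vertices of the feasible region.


1. C2, C4
2. -104
3. (0, 0), (4.5, 0), (3, 2), (2, 3), (0, 3.8)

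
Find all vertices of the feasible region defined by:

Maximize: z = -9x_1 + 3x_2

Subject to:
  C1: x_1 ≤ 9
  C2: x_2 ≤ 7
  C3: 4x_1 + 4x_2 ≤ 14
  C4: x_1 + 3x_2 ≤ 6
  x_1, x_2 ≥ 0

(0, 0), (3.5, 0), (2.25, 1.25), (0, 2)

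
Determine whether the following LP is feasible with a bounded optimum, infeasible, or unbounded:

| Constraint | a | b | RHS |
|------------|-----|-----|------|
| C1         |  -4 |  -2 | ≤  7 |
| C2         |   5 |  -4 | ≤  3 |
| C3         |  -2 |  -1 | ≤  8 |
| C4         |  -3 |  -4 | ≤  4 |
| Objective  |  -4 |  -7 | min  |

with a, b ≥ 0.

Unbounded (objective can decrease without bound)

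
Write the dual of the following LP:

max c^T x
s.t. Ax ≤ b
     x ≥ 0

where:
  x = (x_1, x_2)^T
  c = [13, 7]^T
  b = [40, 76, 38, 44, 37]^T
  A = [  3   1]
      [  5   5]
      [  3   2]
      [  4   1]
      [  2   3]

Primal max cᵀx s.t. Ax ≤ b, x ≥ 0  →  Dual min bᵀy s.t. Aᵀy ≥ c, y ≥ 0.

Minimize: z = 40y1 + 76y2 + 38y3 + 44y4 + 37y5

Subject to:
  3y1 + 5y2 + 3y3 + 4y4 + 2y5 ≥ 13
  y1 + 5y2 + 2y3 + y4 + 3y5 ≥ 7
  y1, y2, y3, y4, y5 ≥ 0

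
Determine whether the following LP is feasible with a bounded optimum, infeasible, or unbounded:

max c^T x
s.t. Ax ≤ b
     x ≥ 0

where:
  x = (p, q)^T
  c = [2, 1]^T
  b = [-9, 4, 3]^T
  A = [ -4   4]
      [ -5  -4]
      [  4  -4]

Infeasible (no feasible solution exists)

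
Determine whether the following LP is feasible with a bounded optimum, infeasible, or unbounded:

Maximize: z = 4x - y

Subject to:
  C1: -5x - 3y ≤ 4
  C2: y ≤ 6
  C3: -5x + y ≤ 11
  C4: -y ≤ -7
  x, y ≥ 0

Infeasible (no feasible solution exists)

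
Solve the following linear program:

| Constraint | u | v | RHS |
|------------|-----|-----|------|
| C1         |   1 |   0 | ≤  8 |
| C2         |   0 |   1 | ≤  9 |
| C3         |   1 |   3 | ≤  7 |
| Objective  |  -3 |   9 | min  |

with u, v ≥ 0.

Evaluate the objective at each vertex of the feasible region:
  z(0, 0) = 0
  z(7, 0) = -21  ←
  z(0, 2.333) = 21
The minimum is at u = 7, v = 0.

u = 7, v = 0, z = -21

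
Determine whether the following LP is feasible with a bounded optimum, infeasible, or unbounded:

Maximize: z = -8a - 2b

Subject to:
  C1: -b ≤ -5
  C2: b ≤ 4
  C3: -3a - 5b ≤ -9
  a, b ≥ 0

Infeasible (no feasible solution exists)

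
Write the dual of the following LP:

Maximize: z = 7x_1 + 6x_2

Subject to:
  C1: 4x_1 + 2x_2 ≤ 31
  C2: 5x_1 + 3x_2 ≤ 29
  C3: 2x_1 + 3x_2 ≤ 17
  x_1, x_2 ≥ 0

Primal max cᵀx s.t. Ax ≤ b, x ≥ 0  →  Dual min bᵀy s.t. Aᵀy ≥ c, y ≥ 0.

Minimize: z = 31y1 + 29y2 + 17y3

Subject to:
  4y1 + 5y2 + 2y3 ≥ 7
  2y1 + 3y2 + 3y3 ≥ 6
  y1, y2, y3 ≥ 0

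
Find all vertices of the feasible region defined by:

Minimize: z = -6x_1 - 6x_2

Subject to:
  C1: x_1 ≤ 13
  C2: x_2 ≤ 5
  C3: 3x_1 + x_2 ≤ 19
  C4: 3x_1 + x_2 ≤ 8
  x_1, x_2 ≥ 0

(0, 0), (2.667, 0), (1, 5), (0, 5)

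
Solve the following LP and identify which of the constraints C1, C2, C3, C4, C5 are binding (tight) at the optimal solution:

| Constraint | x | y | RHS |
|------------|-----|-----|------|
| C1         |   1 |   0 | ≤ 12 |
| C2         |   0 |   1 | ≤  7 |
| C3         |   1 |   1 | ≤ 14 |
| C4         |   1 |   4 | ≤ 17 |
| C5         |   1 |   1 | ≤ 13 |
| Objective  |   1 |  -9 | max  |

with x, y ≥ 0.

At x = 12, y = 0, compute slack b - a·x for each constraint:
  C1: 12 − 12 = 0  (binding)
  C2: 7 − 0 = 7  (slack)
  C3: 14 − 12 = 2  (slack)
  C4: 17 − 12 = 5  (slack)
  C5: 13 − 12 = 1  (slack)

Optimal: x = 12, y = 0
Binding: C1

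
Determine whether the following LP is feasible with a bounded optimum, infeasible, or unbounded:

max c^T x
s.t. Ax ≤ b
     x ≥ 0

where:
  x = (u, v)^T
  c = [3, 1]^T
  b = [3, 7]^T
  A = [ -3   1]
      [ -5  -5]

Unbounded (objective can increase without bound)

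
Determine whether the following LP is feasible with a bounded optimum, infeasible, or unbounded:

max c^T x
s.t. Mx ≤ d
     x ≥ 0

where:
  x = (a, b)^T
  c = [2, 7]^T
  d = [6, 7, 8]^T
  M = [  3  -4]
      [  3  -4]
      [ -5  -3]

Unbounded (objective can increase without bound)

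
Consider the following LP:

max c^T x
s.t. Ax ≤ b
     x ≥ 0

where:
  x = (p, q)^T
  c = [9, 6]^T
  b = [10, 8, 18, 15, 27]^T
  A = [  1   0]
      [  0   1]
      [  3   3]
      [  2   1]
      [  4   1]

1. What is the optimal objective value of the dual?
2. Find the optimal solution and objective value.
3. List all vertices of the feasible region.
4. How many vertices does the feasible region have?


1. 54
2. p = 6, q = 0, z = 54
3. (0, 0), (6, 0), (0, 6)
4. 3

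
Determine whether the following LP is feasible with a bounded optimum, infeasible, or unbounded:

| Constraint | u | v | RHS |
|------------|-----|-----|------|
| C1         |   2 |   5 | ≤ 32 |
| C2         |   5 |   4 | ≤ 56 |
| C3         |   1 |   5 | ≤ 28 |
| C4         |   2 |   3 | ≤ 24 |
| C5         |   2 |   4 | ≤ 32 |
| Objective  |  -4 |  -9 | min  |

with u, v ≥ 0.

Feasible with a bounded optimal solution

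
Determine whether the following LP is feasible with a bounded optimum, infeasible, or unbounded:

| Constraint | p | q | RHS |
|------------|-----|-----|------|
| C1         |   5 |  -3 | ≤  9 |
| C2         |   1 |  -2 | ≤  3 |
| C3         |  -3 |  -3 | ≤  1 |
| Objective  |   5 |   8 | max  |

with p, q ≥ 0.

Unbounded (objective can increase without bound)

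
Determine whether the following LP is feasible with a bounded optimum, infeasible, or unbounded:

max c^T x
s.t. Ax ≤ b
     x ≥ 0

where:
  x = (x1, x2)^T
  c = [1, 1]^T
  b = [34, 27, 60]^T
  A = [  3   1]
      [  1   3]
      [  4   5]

Feasible with a bounded optimal solution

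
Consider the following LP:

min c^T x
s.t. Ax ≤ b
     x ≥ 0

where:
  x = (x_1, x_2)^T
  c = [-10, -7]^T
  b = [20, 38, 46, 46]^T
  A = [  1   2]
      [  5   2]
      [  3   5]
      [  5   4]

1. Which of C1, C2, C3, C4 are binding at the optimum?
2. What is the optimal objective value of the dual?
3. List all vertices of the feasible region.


1. C2, C4
2. -88
3. (0, 0), (7.6, 0), (6, 4), (3.538, 7.077), (0, 9.2)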